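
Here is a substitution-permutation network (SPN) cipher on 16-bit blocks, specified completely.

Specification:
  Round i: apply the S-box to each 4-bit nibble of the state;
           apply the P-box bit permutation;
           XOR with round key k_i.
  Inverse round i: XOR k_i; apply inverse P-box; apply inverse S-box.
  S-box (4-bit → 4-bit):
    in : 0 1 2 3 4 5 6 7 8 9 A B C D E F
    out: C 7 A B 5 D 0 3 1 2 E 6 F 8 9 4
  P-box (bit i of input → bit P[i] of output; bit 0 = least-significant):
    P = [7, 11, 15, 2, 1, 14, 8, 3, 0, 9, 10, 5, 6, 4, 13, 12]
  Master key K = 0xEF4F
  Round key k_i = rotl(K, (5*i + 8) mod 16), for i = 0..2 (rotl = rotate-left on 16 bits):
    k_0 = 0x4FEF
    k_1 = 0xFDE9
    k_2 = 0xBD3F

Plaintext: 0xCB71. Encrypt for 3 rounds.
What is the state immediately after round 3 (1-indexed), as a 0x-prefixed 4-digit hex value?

0xBA2F

s_0 = plaintext = 0xCB71
s_1 = Round(s_0, k_0) = 0xB13D
s_2 = Round(s_1, k_1) = 0x9BF6
s_3 = Round(s_2, k_2) = 0xBA2F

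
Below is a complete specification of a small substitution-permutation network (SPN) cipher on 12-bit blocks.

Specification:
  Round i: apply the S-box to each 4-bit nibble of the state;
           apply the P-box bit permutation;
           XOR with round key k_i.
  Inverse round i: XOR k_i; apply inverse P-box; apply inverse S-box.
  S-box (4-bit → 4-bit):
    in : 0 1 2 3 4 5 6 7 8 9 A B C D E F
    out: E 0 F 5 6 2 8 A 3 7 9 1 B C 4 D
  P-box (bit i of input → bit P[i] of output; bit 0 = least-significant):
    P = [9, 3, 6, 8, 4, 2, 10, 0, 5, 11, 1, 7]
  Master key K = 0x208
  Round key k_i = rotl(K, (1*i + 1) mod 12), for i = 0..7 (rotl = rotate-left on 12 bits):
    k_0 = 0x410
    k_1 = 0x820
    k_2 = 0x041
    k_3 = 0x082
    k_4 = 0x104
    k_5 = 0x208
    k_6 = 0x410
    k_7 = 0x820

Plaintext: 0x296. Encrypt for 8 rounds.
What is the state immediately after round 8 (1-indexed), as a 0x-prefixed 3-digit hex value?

s_0 = plaintext = 0x296
s_1 = Round(s_0, k_0) = 0x9A6
s_2 = Round(s_1, k_1) = 0x113
s_3 = Round(s_2, k_2) = 0x201
s_4 = Round(s_3, k_3) = 0xC25
s_5 = Round(s_4, k_4) = 0xDB9
s_6 = Round(s_5, k_5) = 0x0D2
s_7 = Round(s_6, k_6) = 0xBDB
s_8 = Round(s_7, k_7) = 0xE01

0xE01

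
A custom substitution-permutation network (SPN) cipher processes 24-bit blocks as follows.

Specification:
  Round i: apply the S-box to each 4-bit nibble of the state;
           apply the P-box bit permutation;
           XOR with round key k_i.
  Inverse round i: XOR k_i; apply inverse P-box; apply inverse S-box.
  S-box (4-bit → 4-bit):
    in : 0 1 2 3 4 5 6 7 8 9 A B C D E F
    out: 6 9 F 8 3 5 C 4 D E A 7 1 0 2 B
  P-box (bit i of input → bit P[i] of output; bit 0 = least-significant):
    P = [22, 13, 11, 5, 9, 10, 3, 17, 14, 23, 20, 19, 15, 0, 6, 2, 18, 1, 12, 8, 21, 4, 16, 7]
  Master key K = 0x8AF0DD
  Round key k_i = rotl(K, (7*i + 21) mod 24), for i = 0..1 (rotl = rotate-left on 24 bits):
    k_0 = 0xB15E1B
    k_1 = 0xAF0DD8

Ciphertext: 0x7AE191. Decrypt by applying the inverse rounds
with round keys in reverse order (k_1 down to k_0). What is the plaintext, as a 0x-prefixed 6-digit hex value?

s_0 = ciphertext = 0x7AE191
s_1 = InvRound(s_0, k_1) = 0x7CBB0B
s_2 = InvRound(s_1, k_0) = 0x01CFE4

0x01CFE4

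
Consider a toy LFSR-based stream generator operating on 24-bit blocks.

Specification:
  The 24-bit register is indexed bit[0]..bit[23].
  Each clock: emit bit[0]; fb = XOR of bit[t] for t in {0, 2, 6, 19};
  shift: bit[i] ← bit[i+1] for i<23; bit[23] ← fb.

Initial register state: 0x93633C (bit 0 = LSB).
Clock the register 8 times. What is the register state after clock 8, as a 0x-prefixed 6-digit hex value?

0xCD9363

reg_0 = 0x93633C
clock 1: out=0, reg = 0xC9B19E
clock 2: out=0, reg = 0x64D8CF
clock 3: out=1, reg = 0xB26C67
clock 4: out=1, reg = 0xD93633
clock 5: out=1, reg = 0x6C9B19
clock 6: out=1, reg = 0x364D8C
clock 7: out=0, reg = 0x9B26C6
clock 8: out=0, reg = 0xCD9363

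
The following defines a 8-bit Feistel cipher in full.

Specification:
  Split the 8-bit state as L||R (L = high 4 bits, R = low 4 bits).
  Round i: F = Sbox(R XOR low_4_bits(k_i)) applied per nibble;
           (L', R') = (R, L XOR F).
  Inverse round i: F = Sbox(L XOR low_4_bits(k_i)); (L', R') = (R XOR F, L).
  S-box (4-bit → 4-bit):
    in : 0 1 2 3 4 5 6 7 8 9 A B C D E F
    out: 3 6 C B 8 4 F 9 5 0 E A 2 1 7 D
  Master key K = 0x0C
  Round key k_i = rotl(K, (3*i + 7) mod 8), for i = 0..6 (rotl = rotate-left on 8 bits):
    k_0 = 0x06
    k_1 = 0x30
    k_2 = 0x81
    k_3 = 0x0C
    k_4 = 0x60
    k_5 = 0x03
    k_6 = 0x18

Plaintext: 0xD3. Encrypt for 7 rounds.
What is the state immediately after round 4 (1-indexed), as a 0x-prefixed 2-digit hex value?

0x53

s_0 = plaintext = 0xD3
s_1 = Round(s_0, k_0) = 0x39
s_2 = Round(s_1, k_1) = 0x93
s_3 = Round(s_2, k_2) = 0x35
s_4 = Round(s_3, k_3) = 0x53
s_5 = Round(s_4, k_4) = 0x3E
s_6 = Round(s_5, k_5) = 0xE2
s_7 = Round(s_6, k_6) = 0x20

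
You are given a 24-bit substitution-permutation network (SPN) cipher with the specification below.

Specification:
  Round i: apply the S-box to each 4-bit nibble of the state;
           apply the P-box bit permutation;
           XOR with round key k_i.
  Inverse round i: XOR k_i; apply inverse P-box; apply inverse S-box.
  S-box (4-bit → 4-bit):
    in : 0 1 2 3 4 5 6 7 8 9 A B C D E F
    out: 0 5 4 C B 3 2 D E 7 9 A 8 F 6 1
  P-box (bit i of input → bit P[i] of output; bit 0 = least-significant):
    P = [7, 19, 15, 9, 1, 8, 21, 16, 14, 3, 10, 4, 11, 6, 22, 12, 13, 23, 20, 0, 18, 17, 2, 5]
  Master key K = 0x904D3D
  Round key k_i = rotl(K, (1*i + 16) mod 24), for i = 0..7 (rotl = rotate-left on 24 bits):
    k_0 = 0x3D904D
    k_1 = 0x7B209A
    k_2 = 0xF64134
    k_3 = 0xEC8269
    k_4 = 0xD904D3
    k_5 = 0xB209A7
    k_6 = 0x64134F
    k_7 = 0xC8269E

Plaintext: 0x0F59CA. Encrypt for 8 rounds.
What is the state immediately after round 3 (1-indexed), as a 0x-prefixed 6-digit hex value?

0x8187AC

s_0 = plaintext = 0x0F59CA
s_1 = Round(s_0, k_0) = 0x3CFE85
s_2 = Round(s_1, k_1) = 0x522D37
s_3 = Round(s_2, k_2) = 0x8187AC
s_4 = Round(s_3, k_3) = 0xBFF41F
s_5 = Round(s_4, k_4) = 0xFB6C69
s_6 = Round(s_5, k_5) = 0x3E8876
s_7 = Round(s_6, k_6) = 0x9D0731
s_8 = Round(s_7, k_7) = 0x7FC20B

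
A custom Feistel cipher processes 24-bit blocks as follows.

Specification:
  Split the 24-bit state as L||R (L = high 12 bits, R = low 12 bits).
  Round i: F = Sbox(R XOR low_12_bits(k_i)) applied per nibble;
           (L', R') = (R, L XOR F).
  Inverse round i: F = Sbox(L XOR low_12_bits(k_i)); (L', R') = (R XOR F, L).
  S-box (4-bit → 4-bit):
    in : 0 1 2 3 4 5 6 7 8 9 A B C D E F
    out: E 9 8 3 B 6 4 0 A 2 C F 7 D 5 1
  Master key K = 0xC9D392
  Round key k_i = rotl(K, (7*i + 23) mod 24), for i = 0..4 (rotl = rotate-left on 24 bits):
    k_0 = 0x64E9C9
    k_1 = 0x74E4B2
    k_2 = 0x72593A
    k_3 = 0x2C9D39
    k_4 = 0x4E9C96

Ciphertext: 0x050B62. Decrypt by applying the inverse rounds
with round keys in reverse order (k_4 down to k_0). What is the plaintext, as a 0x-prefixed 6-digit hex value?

s_0 = ciphertext = 0x050B62
s_1 = InvRound(s_0, k_4) = 0xC16050
s_2 = InvRound(s_1, k_3) = 0x9D1C16
s_3 = InvRound(s_2, k_2) = 0x2499D1
s_4 = InvRound(s_3, k_1) = 0xDCE249
s_5 = InvRound(s_4, k_0) = 0x9A9DCE

0x9A9DCE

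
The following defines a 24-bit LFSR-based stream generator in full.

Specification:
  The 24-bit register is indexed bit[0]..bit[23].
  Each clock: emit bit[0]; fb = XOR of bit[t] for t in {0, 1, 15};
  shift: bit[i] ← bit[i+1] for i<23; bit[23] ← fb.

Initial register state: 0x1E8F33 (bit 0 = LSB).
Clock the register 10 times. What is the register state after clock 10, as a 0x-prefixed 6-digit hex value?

0xA5C7A3

reg_0 = 0x1E8F33
clock 1: out=1, reg = 0x8F4799
clock 2: out=1, reg = 0xC7A3CC
clock 3: out=0, reg = 0xE3D1E6
clock 4: out=0, reg = 0x71E8F3
clock 5: out=1, reg = 0xB8F479
clock 6: out=1, reg = 0x5C7A3C
clock 7: out=0, reg = 0x2E3D1E
clock 8: out=0, reg = 0x971E8F
clock 9: out=1, reg = 0x4B8F47
clock 10: out=1, reg = 0xA5C7A3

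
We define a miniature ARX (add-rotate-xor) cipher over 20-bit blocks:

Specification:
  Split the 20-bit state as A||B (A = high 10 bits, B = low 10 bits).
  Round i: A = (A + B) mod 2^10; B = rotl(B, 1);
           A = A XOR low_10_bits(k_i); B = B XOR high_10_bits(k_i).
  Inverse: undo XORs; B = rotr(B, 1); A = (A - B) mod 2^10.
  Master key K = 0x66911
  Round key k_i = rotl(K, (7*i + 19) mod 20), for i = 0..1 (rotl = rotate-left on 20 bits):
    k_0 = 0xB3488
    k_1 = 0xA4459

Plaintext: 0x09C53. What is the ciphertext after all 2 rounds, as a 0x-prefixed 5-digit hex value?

0xC1246

s_0 = plaintext = 0x09C53
s_1 = Round(s_0, k_0) = 0x3CA6B
s_2 = Round(s_1, k_1) = 0xC1246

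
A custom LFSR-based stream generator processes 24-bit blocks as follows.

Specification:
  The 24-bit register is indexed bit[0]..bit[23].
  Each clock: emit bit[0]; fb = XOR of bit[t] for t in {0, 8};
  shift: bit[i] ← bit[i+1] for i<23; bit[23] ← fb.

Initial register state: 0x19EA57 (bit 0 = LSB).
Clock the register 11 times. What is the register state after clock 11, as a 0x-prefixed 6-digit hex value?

reg_0 = 0x19EA57
clock 1: out=1, reg = 0x8CF52B
clock 2: out=1, reg = 0x467A95
clock 3: out=1, reg = 0xA33D4A
clock 4: out=0, reg = 0xD19EA5
clock 5: out=1, reg = 0xE8CF52
clock 6: out=0, reg = 0xF467A9
clock 7: out=1, reg = 0x7A33D4
clock 8: out=0, reg = 0xBD19EA
clock 9: out=0, reg = 0xDE8CF5
clock 10: out=1, reg = 0xEF467A
clock 11: out=0, reg = 0x77A33D

0x77A33D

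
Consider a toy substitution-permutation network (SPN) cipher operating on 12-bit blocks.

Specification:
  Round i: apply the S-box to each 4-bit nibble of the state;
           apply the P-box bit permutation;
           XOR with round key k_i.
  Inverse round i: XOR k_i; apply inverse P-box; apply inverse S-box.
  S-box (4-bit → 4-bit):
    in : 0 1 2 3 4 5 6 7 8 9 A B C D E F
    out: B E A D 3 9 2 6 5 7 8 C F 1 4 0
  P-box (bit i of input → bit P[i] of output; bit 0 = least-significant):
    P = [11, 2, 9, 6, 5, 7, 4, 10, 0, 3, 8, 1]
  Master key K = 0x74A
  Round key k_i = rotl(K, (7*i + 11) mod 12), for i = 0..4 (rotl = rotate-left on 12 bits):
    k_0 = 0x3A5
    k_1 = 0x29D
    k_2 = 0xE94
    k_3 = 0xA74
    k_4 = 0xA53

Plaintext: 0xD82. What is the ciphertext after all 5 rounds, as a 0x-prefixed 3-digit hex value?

s_0 = plaintext = 0xD82
s_1 = Round(s_0, k_0) = 0x3D0
s_2 = Round(s_1, k_1) = 0xBFA
s_3 = Round(s_2, k_2) = 0xFD6
s_4 = Round(s_3, k_3) = 0xA50
s_5 = Round(s_4, k_4) = 0x635

0x635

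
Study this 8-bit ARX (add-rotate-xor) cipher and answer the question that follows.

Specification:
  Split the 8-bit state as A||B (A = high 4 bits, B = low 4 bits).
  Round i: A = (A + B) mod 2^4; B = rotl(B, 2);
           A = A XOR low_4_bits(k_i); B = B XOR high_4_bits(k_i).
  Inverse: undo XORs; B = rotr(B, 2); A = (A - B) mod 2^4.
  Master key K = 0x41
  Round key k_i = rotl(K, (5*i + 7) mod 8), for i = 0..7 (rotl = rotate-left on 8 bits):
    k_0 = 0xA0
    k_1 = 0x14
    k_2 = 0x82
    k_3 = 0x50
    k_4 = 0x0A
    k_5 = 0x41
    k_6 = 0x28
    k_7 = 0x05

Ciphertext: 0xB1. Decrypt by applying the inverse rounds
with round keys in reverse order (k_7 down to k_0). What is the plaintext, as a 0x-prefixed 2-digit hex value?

s_0 = ciphertext = 0xB1
s_1 = InvRound(s_0, k_7) = 0xA4
s_2 = InvRound(s_1, k_6) = 0x99
s_3 = InvRound(s_2, k_5) = 0x17
s_4 = InvRound(s_3, k_4) = 0xED
s_5 = InvRound(s_4, k_3) = 0xC2
s_6 = InvRound(s_5, k_2) = 0x4A
s_7 = InvRound(s_6, k_1) = 0x2E
s_8 = InvRound(s_7, k_0) = 0x11

0x11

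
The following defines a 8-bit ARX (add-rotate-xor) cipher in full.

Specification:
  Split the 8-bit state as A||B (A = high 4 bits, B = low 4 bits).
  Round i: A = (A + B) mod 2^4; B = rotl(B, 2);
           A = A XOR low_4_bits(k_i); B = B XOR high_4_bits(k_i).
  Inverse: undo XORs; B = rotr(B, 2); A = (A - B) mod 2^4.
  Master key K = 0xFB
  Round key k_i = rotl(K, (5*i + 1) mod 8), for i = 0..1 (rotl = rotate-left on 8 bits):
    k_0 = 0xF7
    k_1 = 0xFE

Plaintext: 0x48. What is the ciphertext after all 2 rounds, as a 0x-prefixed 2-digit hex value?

0x68

s_0 = plaintext = 0x48
s_1 = Round(s_0, k_0) = 0xBD
s_2 = Round(s_1, k_1) = 0x68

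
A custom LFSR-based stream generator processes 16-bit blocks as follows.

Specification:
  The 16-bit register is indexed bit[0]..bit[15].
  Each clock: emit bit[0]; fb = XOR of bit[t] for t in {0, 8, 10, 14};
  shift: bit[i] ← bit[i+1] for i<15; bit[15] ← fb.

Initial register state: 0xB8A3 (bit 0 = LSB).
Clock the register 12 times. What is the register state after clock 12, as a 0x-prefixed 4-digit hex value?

0xB9BB

reg_0 = 0xB8A3
clock 1: out=1, reg = 0xDC51
clock 2: out=1, reg = 0xEE28
clock 3: out=0, reg = 0x7714
clock 4: out=0, reg = 0xBB8A
clock 5: out=0, reg = 0xDDC5
clock 6: out=1, reg = 0x6EE2
clock 7: out=0, reg = 0x3771
clock 8: out=1, reg = 0x9BB8
clock 9: out=0, reg = 0xCDDC
clock 10: out=0, reg = 0xE6EE
clock 11: out=0, reg = 0x7377
clock 12: out=1, reg = 0xB9BB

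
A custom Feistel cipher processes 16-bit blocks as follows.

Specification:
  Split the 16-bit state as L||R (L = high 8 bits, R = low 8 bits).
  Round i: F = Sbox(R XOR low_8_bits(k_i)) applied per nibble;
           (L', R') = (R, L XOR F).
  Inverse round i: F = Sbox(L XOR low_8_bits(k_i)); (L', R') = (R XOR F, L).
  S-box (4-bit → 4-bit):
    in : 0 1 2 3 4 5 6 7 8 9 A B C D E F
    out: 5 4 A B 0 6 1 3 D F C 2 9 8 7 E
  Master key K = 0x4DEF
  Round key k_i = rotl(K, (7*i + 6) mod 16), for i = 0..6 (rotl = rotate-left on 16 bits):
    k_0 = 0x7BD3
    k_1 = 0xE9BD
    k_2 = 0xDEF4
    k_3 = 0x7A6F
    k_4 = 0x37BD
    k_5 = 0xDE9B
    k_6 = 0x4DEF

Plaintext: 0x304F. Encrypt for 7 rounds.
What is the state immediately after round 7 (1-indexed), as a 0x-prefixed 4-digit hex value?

0x53D8

s_0 = plaintext = 0x304F
s_1 = Round(s_0, k_0) = 0x4FC9
s_2 = Round(s_1, k_1) = 0xC97F
s_3 = Round(s_2, k_2) = 0x7F1B
s_4 = Round(s_3, k_3) = 0x1B4F
s_5 = Round(s_4, k_4) = 0x4FF1
s_6 = Round(s_5, k_5) = 0xF153
s_7 = Round(s_6, k_6) = 0x53D8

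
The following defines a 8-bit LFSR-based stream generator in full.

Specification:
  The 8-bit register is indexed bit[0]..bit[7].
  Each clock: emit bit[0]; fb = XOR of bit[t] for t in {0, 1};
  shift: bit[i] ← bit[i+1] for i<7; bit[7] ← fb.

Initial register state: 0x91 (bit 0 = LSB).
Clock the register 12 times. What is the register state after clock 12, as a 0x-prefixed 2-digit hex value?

0x55

reg_0 = 0x91
clock 1: out=1, reg = 0xC8
clock 2: out=0, reg = 0x64
clock 3: out=0, reg = 0x32
clock 4: out=0, reg = 0x99
clock 5: out=1, reg = 0xCC
clock 6: out=0, reg = 0x66
clock 7: out=0, reg = 0xB3
clock 8: out=1, reg = 0x59
clock 9: out=1, reg = 0xAC
clock 10: out=0, reg = 0x56
clock 11: out=0, reg = 0xAB
clock 12: out=1, reg = 0x55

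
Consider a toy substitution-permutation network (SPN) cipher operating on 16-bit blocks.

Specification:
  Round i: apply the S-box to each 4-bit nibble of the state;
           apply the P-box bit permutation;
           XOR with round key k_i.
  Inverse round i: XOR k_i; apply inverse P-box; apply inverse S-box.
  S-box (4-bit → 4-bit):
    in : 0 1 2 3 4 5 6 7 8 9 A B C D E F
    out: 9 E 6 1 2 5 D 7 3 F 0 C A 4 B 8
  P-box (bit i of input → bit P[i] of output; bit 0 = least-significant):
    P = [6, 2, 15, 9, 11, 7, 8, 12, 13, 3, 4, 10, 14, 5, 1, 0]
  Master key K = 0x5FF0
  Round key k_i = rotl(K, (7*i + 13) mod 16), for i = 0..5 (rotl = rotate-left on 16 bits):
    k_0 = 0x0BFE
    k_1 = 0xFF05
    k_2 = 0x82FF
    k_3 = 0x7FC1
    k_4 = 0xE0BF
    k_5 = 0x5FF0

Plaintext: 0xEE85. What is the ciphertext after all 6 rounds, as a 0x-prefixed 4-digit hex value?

s_0 = plaintext = 0xEE85
s_1 = Round(s_0, k_0) = 0xE717
s_2 = Round(s_1, k_1) = 0x0EF8
s_3 = Round(s_2, k_2) = 0xF6B2
s_4 = Round(s_3, k_3) = 0xCAD4
s_5 = Round(s_4, k_4) = 0xE19A
s_6 = Round(s_5, k_5) = 0x0249

0x0249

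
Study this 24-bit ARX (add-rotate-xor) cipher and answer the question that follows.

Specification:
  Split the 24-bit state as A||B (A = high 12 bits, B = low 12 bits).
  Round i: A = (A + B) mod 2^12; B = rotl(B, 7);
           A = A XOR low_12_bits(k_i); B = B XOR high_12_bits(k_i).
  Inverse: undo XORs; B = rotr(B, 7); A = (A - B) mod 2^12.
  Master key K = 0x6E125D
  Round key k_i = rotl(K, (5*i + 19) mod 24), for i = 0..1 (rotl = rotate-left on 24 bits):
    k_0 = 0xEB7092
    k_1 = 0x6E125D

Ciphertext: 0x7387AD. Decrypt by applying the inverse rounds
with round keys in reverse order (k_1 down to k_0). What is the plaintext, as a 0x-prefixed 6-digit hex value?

0x4C36AE

s_0 = ciphertext = 0x7387AD
s_1 = InvRound(s_0, k_1) = 0xBE3982
s_2 = InvRound(s_1, k_0) = 0x4C36AE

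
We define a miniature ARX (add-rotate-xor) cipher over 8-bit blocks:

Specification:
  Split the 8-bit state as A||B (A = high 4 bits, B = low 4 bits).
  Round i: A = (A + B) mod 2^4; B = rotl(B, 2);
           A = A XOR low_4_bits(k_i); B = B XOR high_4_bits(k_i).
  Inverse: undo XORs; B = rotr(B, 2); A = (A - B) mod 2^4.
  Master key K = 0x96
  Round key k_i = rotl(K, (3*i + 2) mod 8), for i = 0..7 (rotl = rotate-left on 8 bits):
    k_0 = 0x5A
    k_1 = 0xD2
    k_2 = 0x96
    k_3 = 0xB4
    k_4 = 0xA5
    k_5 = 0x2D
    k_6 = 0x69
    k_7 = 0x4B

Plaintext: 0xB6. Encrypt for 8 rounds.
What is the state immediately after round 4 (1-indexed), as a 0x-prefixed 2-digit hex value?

0x33

s_0 = plaintext = 0xB6
s_1 = Round(s_0, k_0) = 0xBC
s_2 = Round(s_1, k_1) = 0x5E
s_3 = Round(s_2, k_2) = 0x52
s_4 = Round(s_3, k_3) = 0x33
s_5 = Round(s_4, k_4) = 0x36
s_6 = Round(s_5, k_5) = 0x4B
s_7 = Round(s_6, k_6) = 0x68
s_8 = Round(s_7, k_7) = 0x56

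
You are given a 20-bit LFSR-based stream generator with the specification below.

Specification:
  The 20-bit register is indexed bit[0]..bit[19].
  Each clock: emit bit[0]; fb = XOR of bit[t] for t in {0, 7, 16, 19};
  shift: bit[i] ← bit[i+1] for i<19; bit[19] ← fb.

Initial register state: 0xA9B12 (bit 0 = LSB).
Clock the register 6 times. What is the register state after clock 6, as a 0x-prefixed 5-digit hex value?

reg_0 = 0xA9B12
clock 1: out=0, reg = 0xD4D89
clock 2: out=1, reg = 0x6A6C4
clock 3: out=0, reg = 0xB5362
clock 4: out=0, reg = 0x5A9B1
clock 5: out=1, reg = 0xAD4D8
clock 6: out=0, reg = 0x56A6C

0x56A6C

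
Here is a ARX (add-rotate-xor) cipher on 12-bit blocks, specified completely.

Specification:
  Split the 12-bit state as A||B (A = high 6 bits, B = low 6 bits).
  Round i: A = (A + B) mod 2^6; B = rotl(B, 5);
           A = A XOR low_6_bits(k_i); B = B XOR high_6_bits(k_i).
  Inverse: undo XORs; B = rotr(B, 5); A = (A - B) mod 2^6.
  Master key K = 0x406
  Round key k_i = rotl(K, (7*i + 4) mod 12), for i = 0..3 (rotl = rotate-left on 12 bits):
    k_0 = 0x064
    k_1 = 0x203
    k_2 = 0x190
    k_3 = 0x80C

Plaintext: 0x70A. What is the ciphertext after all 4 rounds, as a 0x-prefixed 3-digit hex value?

0xB81

s_0 = plaintext = 0x70A
s_1 = Round(s_0, k_0) = 0x084
s_2 = Round(s_1, k_1) = 0x14A
s_3 = Round(s_2, k_2) = 0x7C3
s_4 = Round(s_3, k_3) = 0xB81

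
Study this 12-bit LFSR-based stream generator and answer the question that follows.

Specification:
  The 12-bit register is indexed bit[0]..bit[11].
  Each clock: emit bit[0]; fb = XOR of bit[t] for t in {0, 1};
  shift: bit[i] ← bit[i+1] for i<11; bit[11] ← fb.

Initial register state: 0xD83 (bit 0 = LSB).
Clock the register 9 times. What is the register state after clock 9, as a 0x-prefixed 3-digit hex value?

0xA16

reg_0 = 0xD83
clock 1: out=1, reg = 0x6C1
clock 2: out=1, reg = 0xB60
clock 3: out=0, reg = 0x5B0
clock 4: out=0, reg = 0x2D8
clock 5: out=0, reg = 0x16C
clock 6: out=0, reg = 0x0B6
clock 7: out=0, reg = 0x85B
clock 8: out=1, reg = 0x42D
clock 9: out=1, reg = 0xA16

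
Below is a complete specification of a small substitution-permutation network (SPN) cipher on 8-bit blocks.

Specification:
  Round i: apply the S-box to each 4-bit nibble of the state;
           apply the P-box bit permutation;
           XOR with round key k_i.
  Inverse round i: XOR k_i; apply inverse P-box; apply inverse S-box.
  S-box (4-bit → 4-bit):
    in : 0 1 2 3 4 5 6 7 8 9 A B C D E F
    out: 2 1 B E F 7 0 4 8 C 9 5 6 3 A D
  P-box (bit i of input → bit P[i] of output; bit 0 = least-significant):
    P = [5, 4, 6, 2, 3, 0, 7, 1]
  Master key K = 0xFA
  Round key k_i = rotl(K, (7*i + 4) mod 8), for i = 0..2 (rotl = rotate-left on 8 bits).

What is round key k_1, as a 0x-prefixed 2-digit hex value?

K = 0xFA
k_0 = rotl(K, (7*0+4) mod 8) = rotl(K, 4) = 0xAF
k_1 = rotl(K, (7*1+4) mod 8) = rotl(K, 3) = 0xD7

0xD7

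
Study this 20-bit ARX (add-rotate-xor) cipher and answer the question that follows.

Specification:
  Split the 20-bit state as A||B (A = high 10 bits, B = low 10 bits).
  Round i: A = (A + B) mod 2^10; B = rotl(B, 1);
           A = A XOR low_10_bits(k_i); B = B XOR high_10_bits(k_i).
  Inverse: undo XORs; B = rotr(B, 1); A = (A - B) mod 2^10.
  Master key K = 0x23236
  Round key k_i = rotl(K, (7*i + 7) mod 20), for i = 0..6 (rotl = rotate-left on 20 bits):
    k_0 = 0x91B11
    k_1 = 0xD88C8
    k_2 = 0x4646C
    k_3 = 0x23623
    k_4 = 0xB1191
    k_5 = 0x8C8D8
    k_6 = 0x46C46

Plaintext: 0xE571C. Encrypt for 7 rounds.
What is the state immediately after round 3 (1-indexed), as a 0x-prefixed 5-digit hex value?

0x87E20

s_0 = plaintext = 0xE571C
s_1 = Round(s_0, k_0) = 0x6807F
s_2 = Round(s_1, k_1) = 0xB5F9C
s_3 = Round(s_2, k_2) = 0x87E20
s_4 = Round(s_3, k_3) = 0x870CC
s_5 = Round(s_4, k_4) = 0xDE75C
s_6 = Round(s_5, k_5) = 0x8348B
s_7 = Round(s_6, k_6) = 0xB780D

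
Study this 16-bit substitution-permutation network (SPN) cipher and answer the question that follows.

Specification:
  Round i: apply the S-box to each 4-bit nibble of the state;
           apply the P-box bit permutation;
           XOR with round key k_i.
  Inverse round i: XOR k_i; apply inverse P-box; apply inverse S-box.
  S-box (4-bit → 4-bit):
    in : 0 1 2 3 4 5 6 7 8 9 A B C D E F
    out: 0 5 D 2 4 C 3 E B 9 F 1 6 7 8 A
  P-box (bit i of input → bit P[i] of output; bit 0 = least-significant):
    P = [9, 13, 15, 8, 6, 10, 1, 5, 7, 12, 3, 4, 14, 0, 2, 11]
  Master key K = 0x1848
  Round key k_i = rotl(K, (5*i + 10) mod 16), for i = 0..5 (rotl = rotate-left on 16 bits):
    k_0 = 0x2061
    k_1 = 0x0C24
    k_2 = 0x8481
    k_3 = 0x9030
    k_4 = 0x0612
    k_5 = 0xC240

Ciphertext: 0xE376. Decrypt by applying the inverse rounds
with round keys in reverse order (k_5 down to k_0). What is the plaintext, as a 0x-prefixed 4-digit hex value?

s_0 = ciphertext = 0xE376
s_1 = InvRound(s_0, k_5) = 0x4E5F
s_2 = InvRound(s_1, k_4) = 0xA4B0
s_3 = InvRound(s_2, k_3) = 0x0633
s_4 = InvRound(s_3, k_2) = 0x0951
s_5 = InvRound(s_4, k_1) = 0xCE8E
s_6 = InvRound(s_5, k_0) = 0xA1AD

0xA1AD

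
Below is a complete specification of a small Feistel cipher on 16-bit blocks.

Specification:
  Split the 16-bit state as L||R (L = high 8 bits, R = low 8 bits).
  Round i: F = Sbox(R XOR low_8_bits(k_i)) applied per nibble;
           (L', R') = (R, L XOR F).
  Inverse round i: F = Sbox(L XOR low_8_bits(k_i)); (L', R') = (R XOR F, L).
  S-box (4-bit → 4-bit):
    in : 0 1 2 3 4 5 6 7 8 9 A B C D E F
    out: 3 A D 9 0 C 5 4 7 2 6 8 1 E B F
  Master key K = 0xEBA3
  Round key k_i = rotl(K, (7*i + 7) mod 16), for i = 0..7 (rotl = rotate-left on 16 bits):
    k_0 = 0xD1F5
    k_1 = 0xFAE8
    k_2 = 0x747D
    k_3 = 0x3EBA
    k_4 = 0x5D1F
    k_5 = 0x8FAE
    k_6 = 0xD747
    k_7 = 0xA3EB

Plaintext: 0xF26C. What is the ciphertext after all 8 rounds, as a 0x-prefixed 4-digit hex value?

0x7B4E

s_0 = plaintext = 0xF26C
s_1 = Round(s_0, k_0) = 0x6CD0
s_2 = Round(s_1, k_1) = 0xD0FB
s_3 = Round(s_2, k_2) = 0xFBA5
s_4 = Round(s_3, k_3) = 0xA554
s_5 = Round(s_4, k_4) = 0x54AD
s_6 = Round(s_5, k_5) = 0xAD6D
s_7 = Round(s_6, k_6) = 0x6D7B
s_8 = Round(s_7, k_7) = 0x7B4E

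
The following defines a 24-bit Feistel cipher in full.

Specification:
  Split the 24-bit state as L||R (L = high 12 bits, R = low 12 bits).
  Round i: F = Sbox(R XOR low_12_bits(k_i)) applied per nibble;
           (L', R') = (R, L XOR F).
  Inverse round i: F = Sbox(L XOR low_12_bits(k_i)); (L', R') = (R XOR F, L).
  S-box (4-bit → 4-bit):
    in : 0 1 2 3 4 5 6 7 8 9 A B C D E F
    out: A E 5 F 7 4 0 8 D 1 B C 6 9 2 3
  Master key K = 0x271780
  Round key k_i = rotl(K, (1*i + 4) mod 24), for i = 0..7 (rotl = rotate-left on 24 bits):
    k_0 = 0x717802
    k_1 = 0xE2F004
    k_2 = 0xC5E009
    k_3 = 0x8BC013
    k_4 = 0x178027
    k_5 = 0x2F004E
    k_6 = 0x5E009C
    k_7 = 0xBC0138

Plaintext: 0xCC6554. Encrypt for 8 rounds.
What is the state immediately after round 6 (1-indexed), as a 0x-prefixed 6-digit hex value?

0x2C782D

s_0 = plaintext = 0xCC6554
s_1 = Round(s_0, k_0) = 0x554586
s_2 = Round(s_1, k_1) = 0x586181
s_3 = Round(s_2, k_2) = 0x181B5B
s_4 = Round(s_3, k_3) = 0xB5BDFC
s_5 = Round(s_4, k_4) = 0xDFC2C7
s_6 = Round(s_5, k_5) = 0x2C782D
s_7 = Round(s_6, k_6) = 0x82DF09
s_8 = Round(s_7, k_7) = 0xF09AD3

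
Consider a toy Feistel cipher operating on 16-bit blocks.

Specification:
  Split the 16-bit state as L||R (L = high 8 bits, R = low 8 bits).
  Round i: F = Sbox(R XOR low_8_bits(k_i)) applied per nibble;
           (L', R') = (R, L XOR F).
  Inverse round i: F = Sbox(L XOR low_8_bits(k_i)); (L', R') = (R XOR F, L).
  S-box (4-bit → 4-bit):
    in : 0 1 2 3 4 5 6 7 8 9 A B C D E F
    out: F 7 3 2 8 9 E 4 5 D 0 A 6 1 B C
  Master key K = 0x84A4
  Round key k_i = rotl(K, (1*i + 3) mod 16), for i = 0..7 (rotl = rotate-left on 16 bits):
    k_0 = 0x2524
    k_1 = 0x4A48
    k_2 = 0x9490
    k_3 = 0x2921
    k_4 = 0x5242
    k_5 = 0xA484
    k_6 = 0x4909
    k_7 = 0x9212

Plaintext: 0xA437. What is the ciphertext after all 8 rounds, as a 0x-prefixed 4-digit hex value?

0xA154

s_0 = plaintext = 0xA437
s_1 = Round(s_0, k_0) = 0x37D6
s_2 = Round(s_1, k_1) = 0xD6EC
s_3 = Round(s_2, k_2) = 0xEC90
s_4 = Round(s_3, k_3) = 0x904B
s_5 = Round(s_4, k_4) = 0x4B6D
s_6 = Round(s_5, k_5) = 0x6DF6
s_7 = Round(s_6, k_6) = 0xF6A1
s_8 = Round(s_7, k_7) = 0xA154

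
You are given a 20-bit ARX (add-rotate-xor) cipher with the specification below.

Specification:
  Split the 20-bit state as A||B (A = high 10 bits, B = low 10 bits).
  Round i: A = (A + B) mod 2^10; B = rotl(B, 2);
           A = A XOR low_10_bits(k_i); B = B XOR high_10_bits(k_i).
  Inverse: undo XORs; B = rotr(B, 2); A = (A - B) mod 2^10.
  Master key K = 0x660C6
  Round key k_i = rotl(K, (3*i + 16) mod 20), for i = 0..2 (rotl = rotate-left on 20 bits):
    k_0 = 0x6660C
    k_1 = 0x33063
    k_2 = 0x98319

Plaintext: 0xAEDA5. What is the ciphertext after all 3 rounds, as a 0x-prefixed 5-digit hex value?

0x40D9C

s_0 = plaintext = 0xAEDA5
s_1 = Round(s_0, k_0) = 0x9B30C
s_2 = Round(s_1, k_1) = 0x46CFF
s_3 = Round(s_2, k_2) = 0x40D9C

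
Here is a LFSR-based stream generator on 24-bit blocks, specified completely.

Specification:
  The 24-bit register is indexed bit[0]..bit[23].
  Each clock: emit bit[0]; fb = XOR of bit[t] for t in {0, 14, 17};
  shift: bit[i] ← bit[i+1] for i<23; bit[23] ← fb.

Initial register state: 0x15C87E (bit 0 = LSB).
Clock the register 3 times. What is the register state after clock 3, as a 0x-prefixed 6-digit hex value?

reg_0 = 0x15C87E
clock 1: out=0, reg = 0x8AE43F
clock 2: out=1, reg = 0xC5721F
clock 3: out=1, reg = 0x62B90F

0x62B90F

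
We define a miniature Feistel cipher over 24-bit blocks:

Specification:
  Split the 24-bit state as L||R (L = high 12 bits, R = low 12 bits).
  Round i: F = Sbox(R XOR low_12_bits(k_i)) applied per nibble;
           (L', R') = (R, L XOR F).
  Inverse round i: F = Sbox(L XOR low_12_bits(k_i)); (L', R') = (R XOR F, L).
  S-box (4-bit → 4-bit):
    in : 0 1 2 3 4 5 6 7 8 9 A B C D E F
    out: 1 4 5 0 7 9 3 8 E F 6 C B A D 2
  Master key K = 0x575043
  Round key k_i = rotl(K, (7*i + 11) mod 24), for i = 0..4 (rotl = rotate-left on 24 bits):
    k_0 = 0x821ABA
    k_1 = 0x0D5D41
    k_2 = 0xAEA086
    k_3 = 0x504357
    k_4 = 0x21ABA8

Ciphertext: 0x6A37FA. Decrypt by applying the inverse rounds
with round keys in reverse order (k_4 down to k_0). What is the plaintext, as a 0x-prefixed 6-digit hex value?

s_0 = ciphertext = 0x6A37FA
s_1 = InvRound(s_0, k_4) = 0xDE66A3
s_2 = InvRound(s_1, k_3) = 0xB67DE6
s_3 = InvRound(s_2, k_2) = 0x132B67
s_4 = InvRound(s_3, k_1) = 0x0E7132
s_5 = InvRound(s_4, k_0) = 0x7A80E7

0x7A80E7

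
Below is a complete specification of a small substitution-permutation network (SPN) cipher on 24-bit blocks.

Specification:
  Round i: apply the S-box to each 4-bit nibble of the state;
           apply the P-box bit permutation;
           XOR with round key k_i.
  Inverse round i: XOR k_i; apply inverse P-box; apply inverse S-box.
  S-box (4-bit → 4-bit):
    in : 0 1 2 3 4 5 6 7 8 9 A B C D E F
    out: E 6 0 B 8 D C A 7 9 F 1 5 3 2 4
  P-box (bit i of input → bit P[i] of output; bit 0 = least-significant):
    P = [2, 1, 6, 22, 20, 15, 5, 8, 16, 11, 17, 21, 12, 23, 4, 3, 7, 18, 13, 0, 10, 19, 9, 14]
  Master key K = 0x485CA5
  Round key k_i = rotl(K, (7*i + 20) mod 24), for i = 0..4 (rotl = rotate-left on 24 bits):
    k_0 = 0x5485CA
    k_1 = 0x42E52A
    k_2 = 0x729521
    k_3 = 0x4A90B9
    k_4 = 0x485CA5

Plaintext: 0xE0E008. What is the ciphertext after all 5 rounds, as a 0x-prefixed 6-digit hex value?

0xDB77AD

s_0 = plaintext = 0xE0E008
s_1 = Round(s_0, k_0) = 0xFA2CAD
s_2 = Round(s_1, k_1) = 0x55468D
s_3 = Round(s_2, k_2) = 0x40738E
s_4 = Round(s_3, k_3) = 0xFF7892
s_5 = Round(s_4, k_4) = 0xDB77AD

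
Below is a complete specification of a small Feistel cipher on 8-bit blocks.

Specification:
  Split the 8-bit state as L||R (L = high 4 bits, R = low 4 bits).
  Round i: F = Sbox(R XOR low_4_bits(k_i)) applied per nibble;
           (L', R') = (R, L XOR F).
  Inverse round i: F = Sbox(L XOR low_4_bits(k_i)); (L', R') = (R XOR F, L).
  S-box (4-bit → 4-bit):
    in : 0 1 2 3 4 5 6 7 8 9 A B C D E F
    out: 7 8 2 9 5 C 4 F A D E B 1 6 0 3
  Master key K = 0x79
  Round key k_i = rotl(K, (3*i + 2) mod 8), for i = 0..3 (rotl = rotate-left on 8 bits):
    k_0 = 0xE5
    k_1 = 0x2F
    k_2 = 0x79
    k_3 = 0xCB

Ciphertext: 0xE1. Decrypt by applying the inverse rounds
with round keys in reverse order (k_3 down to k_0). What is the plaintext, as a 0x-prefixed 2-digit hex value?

s_0 = ciphertext = 0xE1
s_1 = InvRound(s_0, k_3) = 0xDE
s_2 = InvRound(s_1, k_2) = 0xBD
s_3 = InvRound(s_2, k_1) = 0x8B
s_4 = InvRound(s_3, k_0) = 0xD8

0xD8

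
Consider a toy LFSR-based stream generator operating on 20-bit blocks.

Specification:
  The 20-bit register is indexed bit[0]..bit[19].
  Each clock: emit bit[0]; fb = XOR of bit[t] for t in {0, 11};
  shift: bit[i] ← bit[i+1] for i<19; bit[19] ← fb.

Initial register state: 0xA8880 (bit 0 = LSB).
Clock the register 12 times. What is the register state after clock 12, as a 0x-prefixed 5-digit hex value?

0xBD1A8

reg_0 = 0xA8880
clock 1: out=0, reg = 0xD4440
clock 2: out=0, reg = 0x6A220
clock 3: out=0, reg = 0x35110
clock 4: out=0, reg = 0x1A888
clock 5: out=0, reg = 0x8D444
clock 6: out=0, reg = 0x46A22
clock 7: out=0, reg = 0xA3511
clock 8: out=1, reg = 0xD1A88
clock 9: out=0, reg = 0xE8D44
clock 10: out=0, reg = 0xF46A2
clock 11: out=0, reg = 0x7A351
clock 12: out=1, reg = 0xBD1A8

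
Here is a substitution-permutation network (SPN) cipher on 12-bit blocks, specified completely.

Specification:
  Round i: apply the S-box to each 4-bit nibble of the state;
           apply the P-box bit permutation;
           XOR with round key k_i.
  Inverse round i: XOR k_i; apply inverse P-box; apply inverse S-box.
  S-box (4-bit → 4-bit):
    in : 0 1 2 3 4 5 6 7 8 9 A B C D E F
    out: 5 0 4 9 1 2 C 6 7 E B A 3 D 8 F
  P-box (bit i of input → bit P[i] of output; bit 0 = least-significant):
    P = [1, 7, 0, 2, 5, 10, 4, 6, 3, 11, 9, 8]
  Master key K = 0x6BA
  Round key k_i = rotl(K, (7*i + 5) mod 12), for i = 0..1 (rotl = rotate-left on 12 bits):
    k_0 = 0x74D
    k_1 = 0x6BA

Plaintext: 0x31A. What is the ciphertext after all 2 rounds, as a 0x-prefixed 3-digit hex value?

0x19C

s_0 = plaintext = 0x31A
s_1 = Round(s_0, k_0) = 0x6C3
s_2 = Round(s_1, k_1) = 0x19C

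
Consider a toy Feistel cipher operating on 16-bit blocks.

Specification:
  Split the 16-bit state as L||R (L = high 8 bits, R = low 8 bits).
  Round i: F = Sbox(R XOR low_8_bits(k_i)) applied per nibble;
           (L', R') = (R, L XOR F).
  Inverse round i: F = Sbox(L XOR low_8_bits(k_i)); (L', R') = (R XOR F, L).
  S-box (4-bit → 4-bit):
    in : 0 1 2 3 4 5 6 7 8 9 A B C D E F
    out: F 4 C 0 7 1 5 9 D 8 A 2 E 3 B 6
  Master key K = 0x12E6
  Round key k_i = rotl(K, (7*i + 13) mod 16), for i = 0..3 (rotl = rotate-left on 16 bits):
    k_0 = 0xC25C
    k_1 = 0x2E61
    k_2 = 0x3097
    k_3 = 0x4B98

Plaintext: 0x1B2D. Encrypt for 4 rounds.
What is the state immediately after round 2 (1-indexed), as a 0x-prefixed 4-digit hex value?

s_0 = plaintext = 0x1B2D
s_1 = Round(s_0, k_0) = 0x2D8F
s_2 = Round(s_1, k_1) = 0x8F96
s_3 = Round(s_2, k_2) = 0x967B
s_4 = Round(s_3, k_3) = 0x7B26

0x8F96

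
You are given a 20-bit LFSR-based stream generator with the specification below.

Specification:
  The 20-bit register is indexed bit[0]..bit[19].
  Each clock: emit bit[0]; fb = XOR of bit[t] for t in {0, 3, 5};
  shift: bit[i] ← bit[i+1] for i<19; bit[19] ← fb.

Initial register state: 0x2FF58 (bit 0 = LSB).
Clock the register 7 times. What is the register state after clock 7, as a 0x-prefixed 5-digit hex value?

reg_0 = 0x2FF58
clock 1: out=0, reg = 0x97FAC
clock 2: out=0, reg = 0x4BFD6
clock 3: out=0, reg = 0x25FEB
clock 4: out=1, reg = 0x92FF5
clock 5: out=1, reg = 0x497FA
clock 6: out=0, reg = 0x24BFD
clock 7: out=1, reg = 0x925FE

0x925FE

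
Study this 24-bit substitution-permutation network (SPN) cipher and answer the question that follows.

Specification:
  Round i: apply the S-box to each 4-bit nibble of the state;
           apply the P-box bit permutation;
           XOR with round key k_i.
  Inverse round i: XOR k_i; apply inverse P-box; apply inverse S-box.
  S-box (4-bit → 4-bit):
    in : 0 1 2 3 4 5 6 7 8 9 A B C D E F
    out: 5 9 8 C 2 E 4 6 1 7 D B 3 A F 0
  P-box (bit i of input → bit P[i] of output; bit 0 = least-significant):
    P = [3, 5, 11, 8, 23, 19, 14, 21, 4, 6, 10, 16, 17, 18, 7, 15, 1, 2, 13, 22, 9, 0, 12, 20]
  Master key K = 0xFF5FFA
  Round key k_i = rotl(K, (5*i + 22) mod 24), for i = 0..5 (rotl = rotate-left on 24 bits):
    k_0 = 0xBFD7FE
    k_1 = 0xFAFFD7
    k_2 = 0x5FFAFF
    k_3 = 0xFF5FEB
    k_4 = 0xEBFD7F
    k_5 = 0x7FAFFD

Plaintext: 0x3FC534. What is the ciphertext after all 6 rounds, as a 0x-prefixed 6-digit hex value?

0xE1DC94

s_0 = plaintext = 0x3FC534
s_1 = Round(s_0, k_0) = 0x88839E
s_2 = Round(s_1, k_1) = 0x71B0FD
s_3 = Round(s_2, k_2) = 0x196FCC
s_4 = Round(s_3, k_3) = 0x677D45
s_5 = Round(s_4, k_4) = 0xE6C49B
s_6 = Round(s_5, k_5) = 0xE1DC94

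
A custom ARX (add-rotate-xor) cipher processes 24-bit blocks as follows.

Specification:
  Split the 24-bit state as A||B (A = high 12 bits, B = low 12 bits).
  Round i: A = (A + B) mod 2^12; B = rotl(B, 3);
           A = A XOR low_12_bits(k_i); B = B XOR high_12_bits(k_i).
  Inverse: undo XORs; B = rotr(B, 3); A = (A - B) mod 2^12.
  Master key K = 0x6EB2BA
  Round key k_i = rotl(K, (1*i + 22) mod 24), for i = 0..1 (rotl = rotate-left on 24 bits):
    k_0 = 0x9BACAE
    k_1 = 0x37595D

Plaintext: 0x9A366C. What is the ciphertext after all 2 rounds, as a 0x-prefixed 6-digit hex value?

s_0 = plaintext = 0x9A366C
s_1 = Round(s_0, k_0) = 0xCA1AD9
s_2 = Round(s_1, k_1) = 0xE275B8

0xE275B8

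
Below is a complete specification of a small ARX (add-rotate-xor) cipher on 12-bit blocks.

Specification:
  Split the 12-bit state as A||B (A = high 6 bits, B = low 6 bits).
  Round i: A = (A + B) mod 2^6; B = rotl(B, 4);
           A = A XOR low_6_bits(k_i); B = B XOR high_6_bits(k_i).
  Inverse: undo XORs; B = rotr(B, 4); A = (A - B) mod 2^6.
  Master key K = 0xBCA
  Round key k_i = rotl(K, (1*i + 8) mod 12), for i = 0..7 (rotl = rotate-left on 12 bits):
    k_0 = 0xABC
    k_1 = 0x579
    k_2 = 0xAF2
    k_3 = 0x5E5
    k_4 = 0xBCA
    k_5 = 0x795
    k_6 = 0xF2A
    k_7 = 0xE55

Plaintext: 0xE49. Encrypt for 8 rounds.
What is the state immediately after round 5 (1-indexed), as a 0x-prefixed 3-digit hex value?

s_0 = plaintext = 0xE49
s_1 = Round(s_0, k_0) = 0xFB8
s_2 = Round(s_1, k_1) = 0x3DB
s_3 = Round(s_2, k_2) = 0x61D
s_4 = Round(s_3, k_3) = 0x400
s_5 = Round(s_4, k_4) = 0x6AF
s_6 = Round(s_5, k_5) = 0x725
s_7 = Round(s_6, k_6) = 0xAE5
s_8 = Round(s_7, k_7) = 0x160

0x6AF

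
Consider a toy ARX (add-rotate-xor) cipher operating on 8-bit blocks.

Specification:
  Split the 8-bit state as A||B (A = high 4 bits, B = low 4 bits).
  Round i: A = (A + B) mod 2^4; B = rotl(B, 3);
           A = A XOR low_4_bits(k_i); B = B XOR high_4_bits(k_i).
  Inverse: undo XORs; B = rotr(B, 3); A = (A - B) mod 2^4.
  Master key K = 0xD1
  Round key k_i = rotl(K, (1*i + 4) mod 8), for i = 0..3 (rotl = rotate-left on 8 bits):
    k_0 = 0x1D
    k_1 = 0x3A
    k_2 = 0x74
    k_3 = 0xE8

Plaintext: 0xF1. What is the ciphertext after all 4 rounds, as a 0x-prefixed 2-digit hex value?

s_0 = plaintext = 0xF1
s_1 = Round(s_0, k_0) = 0xD9
s_2 = Round(s_1, k_1) = 0xCF
s_3 = Round(s_2, k_2) = 0xF8
s_4 = Round(s_3, k_3) = 0xFA

0xFA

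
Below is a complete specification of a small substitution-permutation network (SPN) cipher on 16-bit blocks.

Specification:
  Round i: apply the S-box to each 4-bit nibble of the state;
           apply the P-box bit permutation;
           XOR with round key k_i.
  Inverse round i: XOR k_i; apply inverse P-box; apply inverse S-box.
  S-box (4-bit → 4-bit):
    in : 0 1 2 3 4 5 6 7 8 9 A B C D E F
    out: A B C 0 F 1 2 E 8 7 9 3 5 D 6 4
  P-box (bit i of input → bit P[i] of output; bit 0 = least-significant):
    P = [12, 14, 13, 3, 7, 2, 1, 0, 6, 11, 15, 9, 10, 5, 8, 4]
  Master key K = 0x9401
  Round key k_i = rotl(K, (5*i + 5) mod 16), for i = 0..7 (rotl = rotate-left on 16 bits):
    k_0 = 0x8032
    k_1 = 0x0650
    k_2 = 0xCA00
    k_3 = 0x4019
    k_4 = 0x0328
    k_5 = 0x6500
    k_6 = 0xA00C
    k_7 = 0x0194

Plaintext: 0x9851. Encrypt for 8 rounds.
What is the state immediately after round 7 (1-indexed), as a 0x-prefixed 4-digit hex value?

0x4B32

s_0 = plaintext = 0x9851
s_1 = Round(s_0, k_0) = 0xD79A
s_2 = Round(s_1, k_1) = 0x99CE
s_3 = Round(s_2, k_2) = 0x27E2
s_4 = Round(s_3, k_3) = 0xEB07
s_5 = Round(s_4, k_4) = 0x6A45
s_6 = Round(s_5, k_5) = 0x77E7
s_7 = Round(s_6, k_6) = 0x4B32
s_8 = Round(s_7, k_7) = 0x2CEC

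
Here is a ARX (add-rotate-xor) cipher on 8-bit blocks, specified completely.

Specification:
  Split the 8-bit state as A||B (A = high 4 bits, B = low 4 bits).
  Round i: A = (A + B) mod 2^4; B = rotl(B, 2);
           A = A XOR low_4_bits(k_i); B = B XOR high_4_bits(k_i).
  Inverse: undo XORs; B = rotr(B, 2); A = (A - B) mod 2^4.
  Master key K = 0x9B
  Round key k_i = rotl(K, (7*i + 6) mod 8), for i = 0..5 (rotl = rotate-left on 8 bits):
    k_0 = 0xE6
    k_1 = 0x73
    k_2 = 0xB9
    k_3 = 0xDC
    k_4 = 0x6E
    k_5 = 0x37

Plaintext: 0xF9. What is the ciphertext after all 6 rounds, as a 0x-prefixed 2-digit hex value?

0xBC

s_0 = plaintext = 0xF9
s_1 = Round(s_0, k_0) = 0xE8
s_2 = Round(s_1, k_1) = 0x55
s_3 = Round(s_2, k_2) = 0x3E
s_4 = Round(s_3, k_3) = 0xD6
s_5 = Round(s_4, k_4) = 0xDF
s_6 = Round(s_5, k_5) = 0xBC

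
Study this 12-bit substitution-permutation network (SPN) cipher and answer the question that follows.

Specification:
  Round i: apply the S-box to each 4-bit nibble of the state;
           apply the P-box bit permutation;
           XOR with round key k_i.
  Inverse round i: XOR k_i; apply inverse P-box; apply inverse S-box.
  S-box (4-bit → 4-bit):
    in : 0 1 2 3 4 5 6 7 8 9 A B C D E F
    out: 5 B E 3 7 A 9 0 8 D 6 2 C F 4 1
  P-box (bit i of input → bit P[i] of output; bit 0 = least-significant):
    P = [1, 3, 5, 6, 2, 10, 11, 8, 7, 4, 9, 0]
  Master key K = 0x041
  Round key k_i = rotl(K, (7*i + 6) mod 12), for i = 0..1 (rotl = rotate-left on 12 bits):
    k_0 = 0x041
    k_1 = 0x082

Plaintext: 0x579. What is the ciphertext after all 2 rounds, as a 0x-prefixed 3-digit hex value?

0x66E

s_0 = plaintext = 0x579
s_1 = Round(s_0, k_0) = 0x032
s_2 = Round(s_1, k_1) = 0x66E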